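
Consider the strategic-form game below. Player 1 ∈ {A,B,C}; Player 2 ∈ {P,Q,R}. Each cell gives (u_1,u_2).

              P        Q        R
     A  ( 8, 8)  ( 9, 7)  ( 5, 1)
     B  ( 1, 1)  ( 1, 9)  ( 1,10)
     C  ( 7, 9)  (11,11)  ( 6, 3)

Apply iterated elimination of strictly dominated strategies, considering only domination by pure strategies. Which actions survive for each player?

IESDS → P1:{A,C} P2:{P,Q}

P1 drop B (A beats it: P:8>1 Q:9>1 R:5>1)
P2 drop R (P beats it: A:8>1 C:9>3)
P1→{A,C} P2→{P,Q}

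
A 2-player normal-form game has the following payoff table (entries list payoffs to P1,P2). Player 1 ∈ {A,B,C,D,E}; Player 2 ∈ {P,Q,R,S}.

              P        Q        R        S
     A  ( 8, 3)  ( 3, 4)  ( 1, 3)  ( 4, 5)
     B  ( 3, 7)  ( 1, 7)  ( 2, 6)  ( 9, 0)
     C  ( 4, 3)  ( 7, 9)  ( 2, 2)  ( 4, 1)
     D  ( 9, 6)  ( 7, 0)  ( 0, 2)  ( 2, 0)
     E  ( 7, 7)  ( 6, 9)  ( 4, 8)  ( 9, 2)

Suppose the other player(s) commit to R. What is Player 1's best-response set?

BR_1 = {E}

u_1(A vs R) = 1
u_1(B vs R) = 2
u_1(C vs R) = 2
u_1(D vs R) = 0
u_1(E vs R) = 4
max payoff 4 at {E}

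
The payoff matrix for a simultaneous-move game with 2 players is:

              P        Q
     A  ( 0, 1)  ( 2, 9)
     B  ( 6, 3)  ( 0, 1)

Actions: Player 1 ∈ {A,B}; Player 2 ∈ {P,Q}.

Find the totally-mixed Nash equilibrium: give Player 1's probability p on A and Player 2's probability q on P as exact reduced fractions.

P1 indiff ⇒ q·0+(1-q)·2 = q·6+(1-q)·0 ⇒ q(-6) = (1-q)(-2) ⇒ q = 1/4
P2 indiff ⇒ p·1+(1-p)·3 = p·9+(1-p)·1 ⇒ p(-8) = (1-p)(-2) ⇒ p = 1/5

p=1/5, q=1/4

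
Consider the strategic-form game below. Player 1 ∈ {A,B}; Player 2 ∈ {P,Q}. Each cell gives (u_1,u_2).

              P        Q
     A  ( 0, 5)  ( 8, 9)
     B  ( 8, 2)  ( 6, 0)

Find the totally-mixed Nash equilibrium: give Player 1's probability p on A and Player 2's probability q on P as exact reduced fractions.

P1 mixes 1/3 on A; P2 mixes 1/5 on P

P1 indiff ⇒ q·0+(1-q)·8 = q·8+(1-q)·6 ⇒ q(-8) = (1-q)(-2) ⇒ q = 1/5
P2 indiff ⇒ p·5+(1-p)·2 = p·9+(1-p)·0 ⇒ p(-4) = (1-p)(-2) ⇒ p = 1/3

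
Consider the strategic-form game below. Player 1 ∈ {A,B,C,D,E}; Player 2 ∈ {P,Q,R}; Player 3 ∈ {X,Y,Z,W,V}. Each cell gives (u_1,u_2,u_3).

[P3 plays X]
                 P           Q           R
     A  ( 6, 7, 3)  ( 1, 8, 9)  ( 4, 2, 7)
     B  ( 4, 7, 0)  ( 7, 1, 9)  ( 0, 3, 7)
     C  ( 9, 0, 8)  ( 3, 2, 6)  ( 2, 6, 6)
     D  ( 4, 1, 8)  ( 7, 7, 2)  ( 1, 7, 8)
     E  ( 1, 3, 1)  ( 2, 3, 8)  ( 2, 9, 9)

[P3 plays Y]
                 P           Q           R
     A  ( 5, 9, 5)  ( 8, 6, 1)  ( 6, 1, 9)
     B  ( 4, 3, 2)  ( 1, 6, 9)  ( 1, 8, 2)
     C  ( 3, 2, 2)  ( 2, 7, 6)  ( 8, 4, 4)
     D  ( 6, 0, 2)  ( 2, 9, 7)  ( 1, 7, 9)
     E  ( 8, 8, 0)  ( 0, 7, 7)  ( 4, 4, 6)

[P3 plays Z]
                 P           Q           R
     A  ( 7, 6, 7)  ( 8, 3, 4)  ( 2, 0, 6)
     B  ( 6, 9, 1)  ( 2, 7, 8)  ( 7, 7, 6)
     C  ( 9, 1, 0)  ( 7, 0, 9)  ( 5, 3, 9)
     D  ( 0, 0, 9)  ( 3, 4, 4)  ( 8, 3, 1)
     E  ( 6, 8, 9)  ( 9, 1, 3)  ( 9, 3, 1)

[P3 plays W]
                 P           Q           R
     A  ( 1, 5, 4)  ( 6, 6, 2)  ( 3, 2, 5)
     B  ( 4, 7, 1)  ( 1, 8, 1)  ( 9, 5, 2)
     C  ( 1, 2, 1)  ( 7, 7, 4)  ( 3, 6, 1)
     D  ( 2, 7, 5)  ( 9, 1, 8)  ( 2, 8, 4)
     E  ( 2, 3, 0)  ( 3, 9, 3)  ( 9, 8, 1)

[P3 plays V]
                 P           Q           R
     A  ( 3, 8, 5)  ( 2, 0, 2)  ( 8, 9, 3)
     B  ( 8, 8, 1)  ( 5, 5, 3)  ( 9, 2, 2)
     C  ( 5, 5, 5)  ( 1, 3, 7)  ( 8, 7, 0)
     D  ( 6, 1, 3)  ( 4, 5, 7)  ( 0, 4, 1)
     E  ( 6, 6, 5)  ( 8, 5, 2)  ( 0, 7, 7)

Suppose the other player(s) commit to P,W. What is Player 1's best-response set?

P1 best: {B}

u_1(A vs P,W) = 1
u_1(B vs P,W) = 4
u_1(C vs P,W) = 1
u_1(D vs P,W) = 2
u_1(E vs P,W) = 2
max payoff 4 at {B}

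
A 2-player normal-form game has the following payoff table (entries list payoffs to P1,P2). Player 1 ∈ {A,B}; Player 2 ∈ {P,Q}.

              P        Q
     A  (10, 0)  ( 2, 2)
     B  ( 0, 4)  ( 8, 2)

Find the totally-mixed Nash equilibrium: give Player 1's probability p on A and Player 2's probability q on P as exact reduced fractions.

P1 mixes 1/2 on A; P2 mixes 3/8 on P

P1 indiff ⇒ q·10+(1-q)·2 = q·0+(1-q)·8 ⇒ q(10) = (1-q)(6) ⇒ q = 3/8
P2 indiff ⇒ p·0+(1-p)·4 = p·2+(1-p)·2 ⇒ p(-2) = (1-p)(-2) ⇒ p = 1/2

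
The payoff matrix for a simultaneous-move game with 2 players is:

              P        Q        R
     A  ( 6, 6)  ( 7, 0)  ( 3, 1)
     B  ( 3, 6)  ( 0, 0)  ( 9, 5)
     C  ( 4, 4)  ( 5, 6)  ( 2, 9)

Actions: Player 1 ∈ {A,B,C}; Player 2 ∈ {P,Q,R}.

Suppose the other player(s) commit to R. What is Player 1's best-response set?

u_1(A vs R) = 3
u_1(B vs R) = 9
u_1(C vs R) = 2
max payoff 9 at {B}

P1 best: {B}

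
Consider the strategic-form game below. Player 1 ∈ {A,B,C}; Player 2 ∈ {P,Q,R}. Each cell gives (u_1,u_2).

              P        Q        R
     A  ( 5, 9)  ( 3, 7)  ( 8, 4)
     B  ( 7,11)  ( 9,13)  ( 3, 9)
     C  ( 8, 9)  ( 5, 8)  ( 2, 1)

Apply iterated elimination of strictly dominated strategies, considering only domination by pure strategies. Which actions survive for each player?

P2 drop R (P beats it: A:9>4 B:11>9 C:9>1)
P1 drop A (B beats it: P:7>5 Q:9>3)
P1→{B,C} P2→{P,Q}

Remaining: P1:{B,C} P2:{P,Q}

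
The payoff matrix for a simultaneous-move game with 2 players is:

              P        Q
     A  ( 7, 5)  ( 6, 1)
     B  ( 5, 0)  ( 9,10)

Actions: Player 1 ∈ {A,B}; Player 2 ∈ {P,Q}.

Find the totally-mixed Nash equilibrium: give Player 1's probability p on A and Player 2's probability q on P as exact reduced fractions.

P1 indiff ⇒ q·7+(1-q)·6 = q·5+(1-q)·9 ⇒ q(2) = (1-q)(3) ⇒ q = 3/5
P2 indiff ⇒ p·5+(1-p)·0 = p·1+(1-p)·10 ⇒ p(4) = (1-p)(10) ⇒ p = 5/7

P1 mixes 5/7 on A; P2 mixes 3/5 on P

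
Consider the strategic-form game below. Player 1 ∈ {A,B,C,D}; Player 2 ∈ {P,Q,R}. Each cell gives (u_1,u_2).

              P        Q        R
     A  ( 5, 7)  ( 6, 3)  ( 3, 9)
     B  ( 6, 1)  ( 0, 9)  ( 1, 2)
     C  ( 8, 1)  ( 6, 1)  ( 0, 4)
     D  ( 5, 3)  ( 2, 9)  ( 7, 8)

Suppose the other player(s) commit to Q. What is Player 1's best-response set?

u_1(A vs Q) = 6
u_1(B vs Q) = 0
u_1(C vs Q) = 6
u_1(D vs Q) = 2
max payoff 6 at {A,C}

argmax u_1 = {A,C}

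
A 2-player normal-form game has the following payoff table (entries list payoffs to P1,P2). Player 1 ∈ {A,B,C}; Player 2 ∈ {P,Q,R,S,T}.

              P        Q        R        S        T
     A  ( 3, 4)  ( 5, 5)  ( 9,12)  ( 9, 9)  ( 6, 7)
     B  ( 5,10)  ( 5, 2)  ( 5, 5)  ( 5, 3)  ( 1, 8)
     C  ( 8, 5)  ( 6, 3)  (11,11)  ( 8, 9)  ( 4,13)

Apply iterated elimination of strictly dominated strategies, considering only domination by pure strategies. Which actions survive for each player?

IESDS → P1:{A,C} P2:{R,T}

P1 drop B (C beats it: P:8>5 Q:6>5 R:11>5 S:8>5 T:4>1)
P2 drop P (R beats it: A:12>4 C:11>5)
P2 drop Q (R beats it: A:12>5 C:11>3)
P2 drop S (R beats it: A:12>9 C:11>9)
P1→{A,C} P2→{R,T}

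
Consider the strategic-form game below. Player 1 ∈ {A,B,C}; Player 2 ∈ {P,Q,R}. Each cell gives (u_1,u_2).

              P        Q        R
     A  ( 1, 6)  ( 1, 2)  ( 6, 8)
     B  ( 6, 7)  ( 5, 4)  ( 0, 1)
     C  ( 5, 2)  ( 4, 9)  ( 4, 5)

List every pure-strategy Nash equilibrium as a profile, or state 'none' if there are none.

(A,P): not NE [P1→B gives 6>1; P2→R gives 8>6]
(A,Q): not NE [P1→B gives 5>1; P2→R gives 8>2]
(A,R): NE
(B,P): NE
(B,Q): not NE [P2→P gives 7>4]
(B,R): not NE [P1→A gives 6>0; P2→P gives 7>1]
(C,P): not NE [P1→B gives 6>5; P2→Q gives 9>2]
(C,Q): not NE [P1→B gives 5>4]
(C,R): not NE [P1→A gives 6>4; P2→Q gives 9>5]

Nash profiles: (A,R), (B,P)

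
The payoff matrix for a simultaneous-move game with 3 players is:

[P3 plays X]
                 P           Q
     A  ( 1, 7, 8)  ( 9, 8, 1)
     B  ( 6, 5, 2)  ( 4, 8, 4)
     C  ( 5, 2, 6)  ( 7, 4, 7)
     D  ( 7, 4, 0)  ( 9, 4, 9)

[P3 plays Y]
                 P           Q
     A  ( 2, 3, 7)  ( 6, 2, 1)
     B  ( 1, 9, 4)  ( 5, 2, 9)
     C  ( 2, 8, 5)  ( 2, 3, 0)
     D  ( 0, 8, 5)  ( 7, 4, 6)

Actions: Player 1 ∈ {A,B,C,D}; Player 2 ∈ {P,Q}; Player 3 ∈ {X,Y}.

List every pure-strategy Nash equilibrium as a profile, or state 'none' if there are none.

(A,P,X): not NE [P1→D gives 7>1; P2→Q gives 8>7]
(A,P,Y): not NE [P3→X gives 8>7]
(A,Q,X): NE
(A,Q,Y): not NE [P1→D gives 7>6; P2→P gives 3>2]
(B,P,X): not NE [P1→D gives 7>6; P2→Q gives 8>5; P3→Y gives 4>2]
(B,P,Y): not NE [P1→C gives 2>1]
(B,Q,X): not NE [P1→D gives 9>4; P3→Y gives 9>4]
(B,Q,Y): not NE [P1→D gives 7>5; P2→P gives 9>2]
(C,P,X): not NE [P1→D gives 7>5; P2→Q gives 4>2]
(C,P,Y): not NE [P3→X gives 6>5]
(C,Q,X): not NE [P1→D gives 9>7]
(C,Q,Y): not NE [P1→D gives 7>2; P2→P gives 8>3; P3→X gives 7>0]
(D,P,X): not NE [P3→Y gives 5>0]
(D,P,Y): not NE [P1→C gives 2>0]
(D,Q,X): NE
(D,Q,Y): not NE [P2→P gives 8>4; P3→X gives 9>6]

Nash profiles: (A,Q,X), (D,Q,X)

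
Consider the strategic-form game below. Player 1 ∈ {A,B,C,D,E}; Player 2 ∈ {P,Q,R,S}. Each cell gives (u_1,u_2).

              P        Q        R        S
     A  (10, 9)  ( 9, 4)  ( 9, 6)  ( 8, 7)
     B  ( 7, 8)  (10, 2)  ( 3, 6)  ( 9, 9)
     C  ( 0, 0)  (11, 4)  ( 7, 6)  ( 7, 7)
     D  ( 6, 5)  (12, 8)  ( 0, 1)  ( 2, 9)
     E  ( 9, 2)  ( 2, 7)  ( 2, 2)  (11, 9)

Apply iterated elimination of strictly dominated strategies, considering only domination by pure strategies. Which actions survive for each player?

Remaining: P1:{A,E} P2:{P,S}

P2 drop Q (S beats it: A:7>4 B:9>2 C:7>4 D:9>8 E:9>7)
P1 drop C (A beats it: P:10>0 R:9>7 S:8>7)
P1 drop D (A beats it: P:10>6 R:9>0 S:8>2)
P2 drop R (S beats it: A:7>6 B:9>6 E:9>2)
P1 drop B (E beats it: P:9>7 S:11>9)
P1→{A,E} P2→{P,S}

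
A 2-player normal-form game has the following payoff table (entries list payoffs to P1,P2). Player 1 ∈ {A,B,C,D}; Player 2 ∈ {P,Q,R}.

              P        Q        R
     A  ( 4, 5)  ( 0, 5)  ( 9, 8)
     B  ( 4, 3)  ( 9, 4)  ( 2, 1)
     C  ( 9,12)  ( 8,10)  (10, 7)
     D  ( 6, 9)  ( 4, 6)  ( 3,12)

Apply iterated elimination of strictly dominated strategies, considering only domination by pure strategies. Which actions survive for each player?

Survivors P1:{B,C} P2:{P,Q}

P1 drop A (C beats it: P:9>4 Q:8>0 R:10>9)
P1 drop D (C beats it: P:9>6 Q:8>4 R:10>3)
P2 drop R (P beats it: B:3>1 C:12>7)
P1→{B,C} P2→{P,Q}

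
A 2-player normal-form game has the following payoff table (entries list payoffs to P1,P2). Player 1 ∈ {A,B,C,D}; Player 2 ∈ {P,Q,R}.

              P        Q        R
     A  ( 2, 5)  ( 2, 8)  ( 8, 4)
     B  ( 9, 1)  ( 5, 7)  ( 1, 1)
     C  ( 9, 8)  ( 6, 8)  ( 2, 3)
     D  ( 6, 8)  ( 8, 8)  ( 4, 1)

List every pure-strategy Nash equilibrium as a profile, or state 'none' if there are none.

(A,P): not NE [P1→C gives 9>2; P2→Q gives 8>5]
(A,Q): not NE [P1→D gives 8>2]
(A,R): not NE [P2→Q gives 8>4]
(B,P): not NE [P2→Q gives 7>1]
(B,Q): not NE [P1→D gives 8>5]
(B,R): not NE [P1→A gives 8>1; P2→Q gives 7>1]
(C,P): NE
(C,Q): not NE [P1→D gives 8>6]
(C,R): not NE [P1→A gives 8>2; P2→Q gives 8>3]
(D,P): not NE [P1→C gives 9>6]
(D,Q): NE
(D,R): not NE [P1→A gives 8>4; P2→Q gives 8>1]

NE set: (C,P), (D,Q)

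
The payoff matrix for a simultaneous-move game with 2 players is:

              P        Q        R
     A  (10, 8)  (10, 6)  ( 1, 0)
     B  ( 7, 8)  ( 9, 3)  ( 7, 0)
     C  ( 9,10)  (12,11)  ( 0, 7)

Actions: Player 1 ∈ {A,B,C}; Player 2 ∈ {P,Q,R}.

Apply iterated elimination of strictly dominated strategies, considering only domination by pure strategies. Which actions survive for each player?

IESDS → P1:{A,C} P2:{P,Q}

P2 drop R (P beats it: A:8>0 B:8>0 C:10>7)
P1 drop B (A beats it: P:10>7 Q:10>9)
P1→{A,C} P2→{P,Q}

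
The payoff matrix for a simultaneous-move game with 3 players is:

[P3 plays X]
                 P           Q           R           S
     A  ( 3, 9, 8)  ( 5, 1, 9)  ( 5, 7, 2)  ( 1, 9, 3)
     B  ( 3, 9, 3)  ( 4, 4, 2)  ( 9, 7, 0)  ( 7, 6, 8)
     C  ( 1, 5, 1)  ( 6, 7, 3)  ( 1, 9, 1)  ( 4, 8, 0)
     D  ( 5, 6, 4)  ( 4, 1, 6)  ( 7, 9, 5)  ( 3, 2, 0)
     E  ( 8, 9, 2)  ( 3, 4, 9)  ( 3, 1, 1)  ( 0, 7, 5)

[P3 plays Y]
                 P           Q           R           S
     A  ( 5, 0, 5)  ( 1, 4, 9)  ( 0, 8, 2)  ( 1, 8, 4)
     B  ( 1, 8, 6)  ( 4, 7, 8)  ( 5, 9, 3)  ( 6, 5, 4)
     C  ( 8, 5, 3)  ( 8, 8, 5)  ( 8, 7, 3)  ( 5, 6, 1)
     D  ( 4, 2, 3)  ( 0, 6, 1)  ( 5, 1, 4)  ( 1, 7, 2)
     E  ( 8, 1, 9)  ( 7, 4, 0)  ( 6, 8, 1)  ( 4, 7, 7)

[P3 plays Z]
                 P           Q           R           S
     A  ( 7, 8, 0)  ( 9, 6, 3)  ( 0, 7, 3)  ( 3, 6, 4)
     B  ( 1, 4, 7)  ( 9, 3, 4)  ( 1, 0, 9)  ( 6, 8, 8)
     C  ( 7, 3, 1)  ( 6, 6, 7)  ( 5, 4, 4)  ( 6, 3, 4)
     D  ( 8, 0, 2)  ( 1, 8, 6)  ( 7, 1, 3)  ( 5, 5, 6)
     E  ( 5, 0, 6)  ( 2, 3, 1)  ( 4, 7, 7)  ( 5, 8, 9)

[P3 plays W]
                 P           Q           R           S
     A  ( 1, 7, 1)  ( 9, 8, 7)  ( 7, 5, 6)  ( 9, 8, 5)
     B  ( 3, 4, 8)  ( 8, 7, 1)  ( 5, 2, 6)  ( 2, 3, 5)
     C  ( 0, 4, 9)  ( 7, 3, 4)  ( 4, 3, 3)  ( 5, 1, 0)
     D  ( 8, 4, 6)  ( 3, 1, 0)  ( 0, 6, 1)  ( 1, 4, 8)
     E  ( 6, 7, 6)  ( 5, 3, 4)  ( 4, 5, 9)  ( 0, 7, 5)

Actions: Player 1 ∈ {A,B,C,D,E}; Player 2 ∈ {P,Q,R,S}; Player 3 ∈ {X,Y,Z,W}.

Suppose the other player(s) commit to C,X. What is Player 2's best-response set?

u_2(P vs C,X) = 5
u_2(Q vs C,X) = 7
u_2(R vs C,X) = 9
u_2(S vs C,X) = 8
max payoff 9 at {R}

argmax u_2 = {R}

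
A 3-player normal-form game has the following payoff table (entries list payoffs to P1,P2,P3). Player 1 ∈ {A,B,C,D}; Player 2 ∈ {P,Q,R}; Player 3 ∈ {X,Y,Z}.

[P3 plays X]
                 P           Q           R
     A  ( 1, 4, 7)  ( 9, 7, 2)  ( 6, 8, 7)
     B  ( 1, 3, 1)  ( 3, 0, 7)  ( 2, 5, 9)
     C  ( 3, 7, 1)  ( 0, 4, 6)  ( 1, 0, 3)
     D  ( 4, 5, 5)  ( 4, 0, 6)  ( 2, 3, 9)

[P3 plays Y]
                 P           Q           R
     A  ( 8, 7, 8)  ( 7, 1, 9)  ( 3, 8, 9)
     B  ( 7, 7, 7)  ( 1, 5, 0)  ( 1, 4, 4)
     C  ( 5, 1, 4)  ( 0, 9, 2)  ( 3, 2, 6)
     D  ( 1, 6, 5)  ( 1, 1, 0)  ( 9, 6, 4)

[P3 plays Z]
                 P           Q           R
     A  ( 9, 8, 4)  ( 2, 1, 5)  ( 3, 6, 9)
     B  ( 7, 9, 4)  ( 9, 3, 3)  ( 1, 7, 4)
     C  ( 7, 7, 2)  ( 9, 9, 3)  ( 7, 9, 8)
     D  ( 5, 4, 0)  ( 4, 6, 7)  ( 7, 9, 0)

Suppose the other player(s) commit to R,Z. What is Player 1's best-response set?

argmax u_1 = {C,D}

u_1(A vs R,Z) = 3
u_1(B vs R,Z) = 1
u_1(C vs R,Z) = 7
u_1(D vs R,Z) = 7
max payoff 7 at {C,D}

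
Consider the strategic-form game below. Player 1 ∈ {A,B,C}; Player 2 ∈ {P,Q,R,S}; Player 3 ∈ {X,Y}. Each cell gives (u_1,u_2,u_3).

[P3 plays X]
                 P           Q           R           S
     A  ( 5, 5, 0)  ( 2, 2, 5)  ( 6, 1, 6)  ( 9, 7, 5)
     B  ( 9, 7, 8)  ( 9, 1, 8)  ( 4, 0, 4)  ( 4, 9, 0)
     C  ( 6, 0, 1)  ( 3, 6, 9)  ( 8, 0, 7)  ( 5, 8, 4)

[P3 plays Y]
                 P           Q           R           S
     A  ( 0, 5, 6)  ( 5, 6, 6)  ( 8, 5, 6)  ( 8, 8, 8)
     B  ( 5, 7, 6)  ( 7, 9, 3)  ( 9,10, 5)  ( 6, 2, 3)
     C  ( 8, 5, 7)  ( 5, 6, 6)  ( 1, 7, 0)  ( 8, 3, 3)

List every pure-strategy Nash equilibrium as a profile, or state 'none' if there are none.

(A,P,X): not NE [P1→B gives 9>5; P2→S gives 7>5; P3→Y gives 6>0]
(A,P,Y): not NE [P1→C gives 8>0; P2→S gives 8>5]
(A,Q,X): not NE [P1→B gives 9>2; P2→S gives 7>2; P3→Y gives 6>5]
(A,Q,Y): not NE [P1→B gives 7>5; P2→S gives 8>6]
(A,R,X): not NE [P1→C gives 8>6; P2→S gives 7>1]
(A,R,Y): not NE [P1→B gives 9>8; P2→S gives 8>5]
(A,S,X): not NE [P3→Y gives 8>5]
(A,S,Y): NE
(B,P,X): not NE [P2→S gives 9>7]
(B,P,Y): not NE [P1→C gives 8>5; P2→R gives 10>7; P3→X gives 8>6]
(B,Q,X): not NE [P2→S gives 9>1]
(B,Q,Y): not NE [P2→R gives 10>9; P3→X gives 8>3]
(B,R,X): not NE [P1→C gives 8>4; P2→S gives 9>0; P3→Y gives 5>4]
(B,R,Y): NE
(B,S,X): not NE [P1→A gives 9>4; P3→Y gives 3>0]
(B,S,Y): not NE [P1→C gives 8>6; P2→R gives 10>2]
(C,P,X): not NE [P1→B gives 9>6; P2→S gives 8>0; P3→Y gives 7>1]
(C,P,Y): not NE [P2→R gives 7>5]
(C,Q,X): not NE [P1→B gives 9>3; P2→S gives 8>6]
(C,Q,Y): not NE [P1→B gives 7>5; P2→R gives 7>6; P3→X gives 9>6]
(C,R,X): not NE [P2→S gives 8>0]
(C,R,Y): not NE [P1→B gives 9>1; P3→X gives 7>0]
(C,S,X): not NE [P1→A gives 9>5]
(C,S,Y): not NE [P2→R gives 7>3; P3→X gives 4>3]

PSNE = {(A,S,Y), (B,R,Y)}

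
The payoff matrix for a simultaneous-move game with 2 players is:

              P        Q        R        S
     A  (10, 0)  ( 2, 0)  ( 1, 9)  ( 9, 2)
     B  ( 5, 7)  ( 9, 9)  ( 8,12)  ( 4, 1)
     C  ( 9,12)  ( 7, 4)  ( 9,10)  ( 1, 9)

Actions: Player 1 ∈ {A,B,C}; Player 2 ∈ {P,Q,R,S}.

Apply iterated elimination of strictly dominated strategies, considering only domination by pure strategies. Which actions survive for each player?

P2 drop Q (R beats it: A:9>0 B:12>9 C:10>4)
P2 drop S (R beats it: A:9>2 B:12>1 C:10>9)
P1 drop B (C beats it: P:9>5 R:9>8)
P1→{A,C} P2→{P,R}

Survivors P1:{A,C} P2:{P,R}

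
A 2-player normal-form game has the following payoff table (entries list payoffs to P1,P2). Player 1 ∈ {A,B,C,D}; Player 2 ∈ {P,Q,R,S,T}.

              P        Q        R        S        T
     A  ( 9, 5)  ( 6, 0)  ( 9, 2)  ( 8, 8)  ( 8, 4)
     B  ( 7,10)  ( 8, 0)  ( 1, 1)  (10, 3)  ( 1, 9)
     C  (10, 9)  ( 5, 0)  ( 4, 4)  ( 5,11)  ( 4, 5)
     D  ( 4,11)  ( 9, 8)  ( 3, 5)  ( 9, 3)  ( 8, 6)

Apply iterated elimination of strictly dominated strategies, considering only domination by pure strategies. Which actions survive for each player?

Survivors P1:{A,B,C} P2:{P,S}

P2 drop Q (P beats it: A:5>0 B:10>0 C:9>0 D:11>8)
P2 drop R (P beats it: A:5>2 B:10>1 C:9>4 D:11>5)
P2 drop T (P beats it: A:5>4 B:10>9 C:9>5 D:11>6)
P1 drop D (B beats it: P:7>4 S:10>9)
P1→{A,B,C} P2→{P,S}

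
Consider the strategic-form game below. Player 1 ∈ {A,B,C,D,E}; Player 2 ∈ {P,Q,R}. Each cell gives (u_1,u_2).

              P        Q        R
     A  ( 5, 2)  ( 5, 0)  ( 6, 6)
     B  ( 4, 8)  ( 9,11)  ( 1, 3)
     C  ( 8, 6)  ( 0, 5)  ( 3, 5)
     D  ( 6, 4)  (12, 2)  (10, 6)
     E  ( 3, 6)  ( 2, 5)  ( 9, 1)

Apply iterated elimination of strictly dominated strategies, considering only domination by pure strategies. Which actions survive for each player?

Survivors P1:{C,D} P2:{P,R}

P1 drop A (D beats it: P:6>5 Q:12>5 R:10>6)
P1 drop B (D beats it: P:6>4 Q:12>9 R:10>1)
P1 drop E (D beats it: P:6>3 Q:12>2 R:10>9)
P2 drop Q (P beats it: C:6>5 D:4>2)
P1→{C,D} P2→{P,R}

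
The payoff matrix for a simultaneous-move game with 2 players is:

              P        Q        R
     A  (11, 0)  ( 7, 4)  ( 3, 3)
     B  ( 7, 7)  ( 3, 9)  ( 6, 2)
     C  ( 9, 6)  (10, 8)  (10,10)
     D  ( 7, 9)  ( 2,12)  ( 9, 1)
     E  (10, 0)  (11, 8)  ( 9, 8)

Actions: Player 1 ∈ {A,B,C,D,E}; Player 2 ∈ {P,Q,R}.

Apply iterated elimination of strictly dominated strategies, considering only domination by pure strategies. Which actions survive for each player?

P1 drop B (C beats it: P:9>7 Q:10>3 R:10>6)
P1 drop D (C beats it: P:9>7 Q:10>2 R:10>9)
P2 drop P (Q beats it: A:4>0 C:8>6 E:8>0)
P1 drop A (C beats it: Q:10>7 R:10>3)
P1→{C,E} P2→{Q,R}

IESDS → P1:{C,E} P2:{Q,R}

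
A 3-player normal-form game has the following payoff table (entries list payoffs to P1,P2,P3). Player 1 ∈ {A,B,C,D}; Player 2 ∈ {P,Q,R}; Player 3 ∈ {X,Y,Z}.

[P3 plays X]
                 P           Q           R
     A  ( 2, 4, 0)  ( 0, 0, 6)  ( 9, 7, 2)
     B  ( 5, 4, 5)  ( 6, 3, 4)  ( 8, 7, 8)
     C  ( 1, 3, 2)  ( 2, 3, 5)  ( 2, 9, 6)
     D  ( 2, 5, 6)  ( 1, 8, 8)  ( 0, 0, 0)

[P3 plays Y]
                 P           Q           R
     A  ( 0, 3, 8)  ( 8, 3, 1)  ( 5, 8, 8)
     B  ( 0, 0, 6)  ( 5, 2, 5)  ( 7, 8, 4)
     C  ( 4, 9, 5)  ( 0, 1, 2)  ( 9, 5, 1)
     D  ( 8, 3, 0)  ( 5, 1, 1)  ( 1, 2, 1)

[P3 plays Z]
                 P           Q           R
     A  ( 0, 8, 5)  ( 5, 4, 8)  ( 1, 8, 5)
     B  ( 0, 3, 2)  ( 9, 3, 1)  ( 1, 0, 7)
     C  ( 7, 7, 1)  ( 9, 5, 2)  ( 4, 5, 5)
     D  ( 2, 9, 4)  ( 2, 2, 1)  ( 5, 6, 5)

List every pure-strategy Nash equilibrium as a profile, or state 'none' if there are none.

(A,P,X): not NE [P1→B gives 5>2; P2→R gives 7>4; P3→Y gives 8>0]
(A,P,Y): not NE [P1→D gives 8>0; P2→R gives 8>3]
(A,P,Z): not NE [P1→C gives 7>0; P3→Y gives 8>5]
(A,Q,X): not NE [P1→B gives 6>0; P2→R gives 7>0; P3→Z gives 8>6]
(A,Q,Y): not NE [P2→R gives 8>3; P3→Z gives 8>1]
(A,Q,Z): not NE [P1→C gives 9>5; P2→R gives 8>4]
(A,R,X): not NE [P3→Y gives 8>2]
(A,R,Y): not NE [P1→C gives 9>5]
(A,R,Z): not NE [P1→D gives 5>1; P3→Y gives 8>5]
(B,P,X): not NE [P2→R gives 7>4; P3→Y gives 6>5]
(B,P,Y): not NE [P1→D gives 8>0; P2→R gives 8>0]
(B,P,Z): not NE [P1→C gives 7>0; P3→Y gives 6>2]
(B,Q,X): not NE [P2→R gives 7>3; P3→Y gives 5>4]
(B,Q,Y): not NE [P1→A gives 8>5; P2→R gives 8>2]
(B,Q,Z): not NE [P3→Y gives 5>1]
(B,R,X): not NE [P1→A gives 9>8]
(B,R,Y): not NE [P1→C gives 9>7; P3→X gives 8>4]
(B,R,Z): not NE [P1→D gives 5>1; P2→Q gives 3>0; P3→X gives 8>7]
(C,P,X): not NE [P1→B gives 5>1; P2→R gives 9>3; P3→Y gives 5>2]
(C,P,Y): not NE [P1→D gives 8>4]
(C,P,Z): not NE [P3→Y gives 5>1]
(C,Q,X): not NE [P1→B gives 6>2; P2→R gives 9>3]
(C,Q,Y): not NE [P1→A gives 8>0; P2→P gives 9>1; P3→X gives 5>2]
(C,Q,Z): not NE [P2→P gives 7>5; P3→X gives 5>2]
(C,R,X): not NE [P1→A gives 9>2]
(C,R,Y): not NE [P2→P gives 9>5; P3→X gives 6>1]
(C,R,Z): not NE [P1→D gives 5>4; P2→P gives 7>5; P3→X gives 6>5]
(D,P,X): not NE [P1→B gives 5>2; P2→Q gives 8>5]
(D,P,Y): not NE [P3→X gives 6>0]
(D,P,Z): not NE [P1→C gives 7>2; P3→X gives 6>4]
(D,Q,X): not NE [P1→B gives 6>1]
(D,Q,Y): not NE [P1→A gives 8>5; P2→P gives 3>1; P3→X gives 8>1]
(D,Q,Z): not NE [P1→C gives 9>2; P2→P gives 9>2; P3→X gives 8>1]
(D,R,X): not NE [P1→A gives 9>0; P2→Q gives 8>0; P3→Z gives 5>0]
(D,R,Y): not NE [P1→C gives 9>1; P2→P gives 3>2; P3→Z gives 5>1]
(D,R,Z): not NE [P2→P gives 9>6]

Equilibria: none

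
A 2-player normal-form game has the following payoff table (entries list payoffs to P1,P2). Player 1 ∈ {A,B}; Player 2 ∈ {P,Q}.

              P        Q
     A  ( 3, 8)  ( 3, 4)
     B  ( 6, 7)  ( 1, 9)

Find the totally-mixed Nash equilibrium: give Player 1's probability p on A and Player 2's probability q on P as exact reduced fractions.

(p,q) = (1/3, 2/5)

P1 indiff ⇒ q·3+(1-q)·3 = q·6+(1-q)·1 ⇒ q(-3) = (1-q)(-2) ⇒ q = 2/5
P2 indiff ⇒ p·8+(1-p)·7 = p·4+(1-p)·9 ⇒ p(4) = (1-p)(2) ⇒ p = 1/3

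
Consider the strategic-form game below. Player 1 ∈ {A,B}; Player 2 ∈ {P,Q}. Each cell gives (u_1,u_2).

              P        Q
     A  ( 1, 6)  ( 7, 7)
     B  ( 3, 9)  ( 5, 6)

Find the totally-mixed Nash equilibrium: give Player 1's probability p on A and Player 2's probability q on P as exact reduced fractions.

P1 indiff ⇒ q·1+(1-q)·7 = q·3+(1-q)·5 ⇒ q(-2) = (1-q)(-2) ⇒ q = 1/2
P2 indiff ⇒ p·6+(1-p)·9 = p·7+(1-p)·6 ⇒ p(-1) = (1-p)(-3) ⇒ p = 3/4

p=3/4, q=1/2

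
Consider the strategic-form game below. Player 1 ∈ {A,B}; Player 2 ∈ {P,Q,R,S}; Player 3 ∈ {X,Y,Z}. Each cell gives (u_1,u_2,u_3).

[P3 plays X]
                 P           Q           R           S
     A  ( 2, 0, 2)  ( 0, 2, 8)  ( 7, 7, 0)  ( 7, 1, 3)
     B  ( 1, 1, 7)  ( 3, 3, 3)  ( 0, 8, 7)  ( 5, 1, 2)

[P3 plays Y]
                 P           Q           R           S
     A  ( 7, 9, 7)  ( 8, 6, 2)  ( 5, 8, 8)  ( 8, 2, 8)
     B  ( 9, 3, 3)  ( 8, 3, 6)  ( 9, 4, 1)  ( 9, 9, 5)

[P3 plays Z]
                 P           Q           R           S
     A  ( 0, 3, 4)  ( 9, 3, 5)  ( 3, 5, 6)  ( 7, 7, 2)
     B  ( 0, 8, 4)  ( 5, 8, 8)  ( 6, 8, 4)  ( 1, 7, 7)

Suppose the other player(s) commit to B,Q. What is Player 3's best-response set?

BR_3 = {Z}

u_3(X vs B,Q) = 3
u_3(Y vs B,Q) = 6
u_3(Z vs B,Q) = 8
max payoff 8 at {Z}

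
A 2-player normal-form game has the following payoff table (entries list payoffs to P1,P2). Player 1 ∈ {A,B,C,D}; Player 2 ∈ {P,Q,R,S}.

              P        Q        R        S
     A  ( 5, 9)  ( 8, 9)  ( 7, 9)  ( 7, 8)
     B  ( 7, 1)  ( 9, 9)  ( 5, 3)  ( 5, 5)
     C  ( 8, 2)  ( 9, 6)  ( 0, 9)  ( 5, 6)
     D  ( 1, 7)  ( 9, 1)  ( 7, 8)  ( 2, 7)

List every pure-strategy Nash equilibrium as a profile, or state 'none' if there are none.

(A,P): not NE [P1→C gives 8>5]
(A,Q): not NE [P1→D gives 9>8]
(A,R): NE
(A,S): not NE [P2→R gives 9>8]
(B,P): not NE [P1→C gives 8>7; P2→Q gives 9>1]
(B,Q): NE
(B,R): not NE [P1→D gives 7>5; P2→Q gives 9>3]
(B,S): not NE [P1→A gives 7>5; P2→Q gives 9>5]
(C,P): not NE [P2→R gives 9>2]
(C,Q): not NE [P2→R gives 9>6]
(C,R): not NE [P1→D gives 7>0]
(C,S): not NE [P1→A gives 7>5; P2→R gives 9>6]
(D,P): not NE [P1→C gives 8>1; P2→R gives 8>7]
(D,Q): not NE [P2→R gives 8>1]
(D,R): NE
(D,S): not NE [P1→A gives 7>2; P2→R gives 8>7]

NE set: (A,R), (B,Q), (D,R)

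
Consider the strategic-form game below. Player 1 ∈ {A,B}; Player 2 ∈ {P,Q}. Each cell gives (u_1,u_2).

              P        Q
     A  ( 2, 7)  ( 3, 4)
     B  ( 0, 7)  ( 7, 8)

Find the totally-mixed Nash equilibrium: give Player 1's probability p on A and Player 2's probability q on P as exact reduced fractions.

P1 indiff ⇒ q·2+(1-q)·3 = q·0+(1-q)·7 ⇒ q(2) = (1-q)(4) ⇒ q = 2/3
P2 indiff ⇒ p·7+(1-p)·7 = p·4+(1-p)·8 ⇒ p(3) = (1-p)(1) ⇒ p = 1/4

p=1/4, q=2/3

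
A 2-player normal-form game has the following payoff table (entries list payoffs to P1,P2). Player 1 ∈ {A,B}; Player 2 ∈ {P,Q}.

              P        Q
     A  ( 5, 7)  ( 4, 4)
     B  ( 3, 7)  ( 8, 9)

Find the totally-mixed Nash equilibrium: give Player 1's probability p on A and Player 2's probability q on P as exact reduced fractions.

P1 indiff ⇒ q·5+(1-q)·4 = q·3+(1-q)·8 ⇒ q(2) = (1-q)(4) ⇒ q = 2/3
P2 indiff ⇒ p·7+(1-p)·7 = p·4+(1-p)·9 ⇒ p(3) = (1-p)(2) ⇒ p = 2/5

p=2/5, q=2/3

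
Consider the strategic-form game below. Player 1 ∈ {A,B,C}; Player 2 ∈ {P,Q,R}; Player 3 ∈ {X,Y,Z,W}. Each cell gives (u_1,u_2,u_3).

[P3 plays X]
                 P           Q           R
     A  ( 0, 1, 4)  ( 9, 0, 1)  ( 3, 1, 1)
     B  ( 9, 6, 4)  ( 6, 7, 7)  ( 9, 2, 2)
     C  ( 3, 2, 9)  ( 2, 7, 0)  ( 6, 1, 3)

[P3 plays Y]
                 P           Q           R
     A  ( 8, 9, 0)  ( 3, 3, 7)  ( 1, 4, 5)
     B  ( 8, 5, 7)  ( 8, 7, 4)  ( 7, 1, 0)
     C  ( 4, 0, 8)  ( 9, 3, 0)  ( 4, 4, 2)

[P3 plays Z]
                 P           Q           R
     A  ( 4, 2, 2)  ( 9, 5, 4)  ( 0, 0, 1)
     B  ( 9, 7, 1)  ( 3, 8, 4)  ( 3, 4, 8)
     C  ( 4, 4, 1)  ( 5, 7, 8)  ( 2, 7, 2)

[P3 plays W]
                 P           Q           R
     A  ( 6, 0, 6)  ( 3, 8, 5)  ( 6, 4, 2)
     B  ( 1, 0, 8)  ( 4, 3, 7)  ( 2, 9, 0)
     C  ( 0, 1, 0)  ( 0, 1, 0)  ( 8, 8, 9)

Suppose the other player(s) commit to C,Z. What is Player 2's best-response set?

BR_2 = {Q,R}

u_2(P vs C,Z) = 4
u_2(Q vs C,Z) = 7
u_2(R vs C,Z) = 7
max payoff 7 at {Q,R}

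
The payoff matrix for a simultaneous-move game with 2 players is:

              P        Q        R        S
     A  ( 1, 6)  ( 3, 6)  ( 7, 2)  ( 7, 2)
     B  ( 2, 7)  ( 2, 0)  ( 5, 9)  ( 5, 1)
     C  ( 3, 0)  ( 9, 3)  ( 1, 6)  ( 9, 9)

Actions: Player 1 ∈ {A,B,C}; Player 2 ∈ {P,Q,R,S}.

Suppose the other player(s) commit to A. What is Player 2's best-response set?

BR_2 = {P,Q}

u_2(P vs A) = 6
u_2(Q vs A) = 6
u_2(R vs A) = 2
u_2(S vs A) = 2
max payoff 6 at {P,Q}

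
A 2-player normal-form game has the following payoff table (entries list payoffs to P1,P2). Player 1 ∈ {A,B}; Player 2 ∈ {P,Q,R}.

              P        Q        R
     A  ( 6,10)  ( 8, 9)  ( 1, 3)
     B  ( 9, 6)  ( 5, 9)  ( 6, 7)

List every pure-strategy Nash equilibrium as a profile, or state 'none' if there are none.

Equilibria: none

(A,P): not NE [P1→B gives 9>6]
(A,Q): not NE [P2→P gives 10>9]
(A,R): not NE [P1→B gives 6>1; P2→P gives 10>3]
(B,P): not NE [P2→Q gives 9>6]
(B,Q): not NE [P1→A gives 8>5]
(B,R): not NE [P2→Q gives 9>7]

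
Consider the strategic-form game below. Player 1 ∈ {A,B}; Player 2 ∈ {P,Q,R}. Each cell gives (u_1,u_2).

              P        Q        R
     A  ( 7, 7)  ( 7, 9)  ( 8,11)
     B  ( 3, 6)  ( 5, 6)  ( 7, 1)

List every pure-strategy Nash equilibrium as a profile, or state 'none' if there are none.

NE set: (A,R)

(A,P): not NE [P2→R gives 11>7]
(A,Q): not NE [P2→R gives 11>9]
(A,R): NE
(B,P): not NE [P1→A gives 7>3]
(B,Q): not NE [P1→A gives 7>5]
(B,R): not NE [P1→A gives 8>7; P2→Q gives 6>1]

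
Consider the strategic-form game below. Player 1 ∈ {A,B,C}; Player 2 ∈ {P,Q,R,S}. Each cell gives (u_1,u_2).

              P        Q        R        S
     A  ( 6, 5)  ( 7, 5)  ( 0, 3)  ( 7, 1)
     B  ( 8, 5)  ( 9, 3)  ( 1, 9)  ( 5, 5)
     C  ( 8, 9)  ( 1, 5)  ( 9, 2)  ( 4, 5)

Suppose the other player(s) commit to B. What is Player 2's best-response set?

argmax u_2 = {R}

u_2(P vs B) = 5
u_2(Q vs B) = 3
u_2(R vs B) = 9
u_2(S vs B) = 5
max payoff 9 at {R}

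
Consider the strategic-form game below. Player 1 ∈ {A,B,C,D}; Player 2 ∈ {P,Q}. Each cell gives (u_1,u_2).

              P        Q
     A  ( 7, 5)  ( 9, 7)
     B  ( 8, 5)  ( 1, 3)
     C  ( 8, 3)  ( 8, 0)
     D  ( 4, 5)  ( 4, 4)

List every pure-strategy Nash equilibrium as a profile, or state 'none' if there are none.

PSNE = {(A,Q), (B,P), (C,P)}

(A,P): not NE [P1→C gives 8>7; P2→Q gives 7>5]
(A,Q): NE
(B,P): NE
(B,Q): not NE [P1→A gives 9>1; P2→P gives 5>3]
(C,P): NE
(C,Q): not NE [P1→A gives 9>8; P2→P gives 3>0]
(D,P): not NE [P1→C gives 8>4]
(D,Q): not NE [P1→A gives 9>4; P2→P gives 5>4]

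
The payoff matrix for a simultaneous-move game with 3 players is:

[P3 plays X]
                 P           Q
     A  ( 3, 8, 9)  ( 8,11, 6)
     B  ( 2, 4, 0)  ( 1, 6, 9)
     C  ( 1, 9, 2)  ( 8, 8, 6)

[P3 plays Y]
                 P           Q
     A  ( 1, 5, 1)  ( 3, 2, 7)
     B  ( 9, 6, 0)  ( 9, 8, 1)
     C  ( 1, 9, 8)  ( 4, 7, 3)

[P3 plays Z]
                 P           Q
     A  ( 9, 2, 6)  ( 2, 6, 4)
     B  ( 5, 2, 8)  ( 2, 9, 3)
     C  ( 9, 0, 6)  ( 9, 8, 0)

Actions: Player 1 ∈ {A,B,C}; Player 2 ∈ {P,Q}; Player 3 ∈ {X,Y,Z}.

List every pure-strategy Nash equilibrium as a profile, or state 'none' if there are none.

PSNE: ∅

(A,P,X): not NE [P2→Q gives 11>8]
(A,P,Y): not NE [P1→B gives 9>1; P3→X gives 9>1]
(A,P,Z): not NE [P2→Q gives 6>2; P3→X gives 9>6]
(A,Q,X): not NE [P3→Y gives 7>6]
(A,Q,Y): not NE [P1→B gives 9>3; P2→P gives 5>2]
(A,Q,Z): not NE [P1→C gives 9>2; P3→Y gives 7>4]
(B,P,X): not NE [P1→A gives 3>2; P2→Q gives 6>4; P3→Z gives 8>0]
(B,P,Y): not NE [P2→Q gives 8>6; P3→Z gives 8>0]
(B,P,Z): not NE [P1→C gives 9>5; P2→Q gives 9>2]
(B,Q,X): not NE [P1→C gives 8>1]
(B,Q,Y): not NE [P3→X gives 9>1]
(B,Q,Z): not NE [P1→C gives 9>2; P3→X gives 9>3]
(C,P,X): not NE [P1→A gives 3>1; P3→Y gives 8>2]
(C,P,Y): not NE [P1→B gives 9>1]
(C,P,Z): not NE [P2→Q gives 8>0; P3→Y gives 8>6]
(C,Q,X): not NE [P2→P gives 9>8]
(C,Q,Y): not NE [P1→B gives 9>4; P2→P gives 9>7; P3→X gives 6>3]
(C,Q,Z): not NE [P3→X gives 6>0]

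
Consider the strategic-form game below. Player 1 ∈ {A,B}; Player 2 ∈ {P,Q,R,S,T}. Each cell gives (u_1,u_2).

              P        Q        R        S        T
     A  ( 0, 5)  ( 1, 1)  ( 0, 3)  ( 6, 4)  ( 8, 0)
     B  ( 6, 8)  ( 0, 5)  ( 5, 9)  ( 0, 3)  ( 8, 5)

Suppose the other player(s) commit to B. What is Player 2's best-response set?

BR_2 = {R}

u_2(P vs B) = 8
u_2(Q vs B) = 5
u_2(R vs B) = 9
u_2(S vs B) = 3
u_2(T vs B) = 5
max payoff 9 at {R}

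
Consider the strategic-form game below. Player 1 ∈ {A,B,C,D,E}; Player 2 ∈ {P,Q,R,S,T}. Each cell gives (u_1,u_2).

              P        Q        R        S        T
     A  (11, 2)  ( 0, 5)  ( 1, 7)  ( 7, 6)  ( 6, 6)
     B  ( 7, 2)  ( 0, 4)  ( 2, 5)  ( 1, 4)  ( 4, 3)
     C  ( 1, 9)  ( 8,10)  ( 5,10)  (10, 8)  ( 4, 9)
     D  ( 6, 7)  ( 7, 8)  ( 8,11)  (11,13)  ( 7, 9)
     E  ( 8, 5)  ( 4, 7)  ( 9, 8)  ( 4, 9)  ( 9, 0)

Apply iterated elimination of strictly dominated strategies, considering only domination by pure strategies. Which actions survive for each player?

IESDS → P1:{C,D,E} P2:{Q,R,S}

P1 drop B (E beats it: P:8>7 Q:4>0 R:9>2 S:4>1 T:9>4)
P2 drop P (Q beats it: A:5>2 C:10>9 D:8>7 E:7>5)
P1 drop A (D beats it: Q:7>0 R:8>1 S:11>7 T:7>6)
P2 drop T (R beats it: C:10>9 D:11>9 E:8>0)
P1→{C,D,E} P2→{Q,R,S}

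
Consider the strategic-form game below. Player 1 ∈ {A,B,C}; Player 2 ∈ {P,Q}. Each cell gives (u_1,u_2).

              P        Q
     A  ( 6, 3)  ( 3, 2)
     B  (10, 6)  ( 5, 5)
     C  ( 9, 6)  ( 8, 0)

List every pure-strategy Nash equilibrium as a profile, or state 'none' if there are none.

(A,P): not NE [P1→B gives 10>6]
(A,Q): not NE [P1→C gives 8>3; P2→P gives 3>2]
(B,P): NE
(B,Q): not NE [P1→C gives 8>5; P2→P gives 6>5]
(C,P): not NE [P1→B gives 10>9]
(C,Q): not NE [P2→P gives 6>0]

NE set: (B,P)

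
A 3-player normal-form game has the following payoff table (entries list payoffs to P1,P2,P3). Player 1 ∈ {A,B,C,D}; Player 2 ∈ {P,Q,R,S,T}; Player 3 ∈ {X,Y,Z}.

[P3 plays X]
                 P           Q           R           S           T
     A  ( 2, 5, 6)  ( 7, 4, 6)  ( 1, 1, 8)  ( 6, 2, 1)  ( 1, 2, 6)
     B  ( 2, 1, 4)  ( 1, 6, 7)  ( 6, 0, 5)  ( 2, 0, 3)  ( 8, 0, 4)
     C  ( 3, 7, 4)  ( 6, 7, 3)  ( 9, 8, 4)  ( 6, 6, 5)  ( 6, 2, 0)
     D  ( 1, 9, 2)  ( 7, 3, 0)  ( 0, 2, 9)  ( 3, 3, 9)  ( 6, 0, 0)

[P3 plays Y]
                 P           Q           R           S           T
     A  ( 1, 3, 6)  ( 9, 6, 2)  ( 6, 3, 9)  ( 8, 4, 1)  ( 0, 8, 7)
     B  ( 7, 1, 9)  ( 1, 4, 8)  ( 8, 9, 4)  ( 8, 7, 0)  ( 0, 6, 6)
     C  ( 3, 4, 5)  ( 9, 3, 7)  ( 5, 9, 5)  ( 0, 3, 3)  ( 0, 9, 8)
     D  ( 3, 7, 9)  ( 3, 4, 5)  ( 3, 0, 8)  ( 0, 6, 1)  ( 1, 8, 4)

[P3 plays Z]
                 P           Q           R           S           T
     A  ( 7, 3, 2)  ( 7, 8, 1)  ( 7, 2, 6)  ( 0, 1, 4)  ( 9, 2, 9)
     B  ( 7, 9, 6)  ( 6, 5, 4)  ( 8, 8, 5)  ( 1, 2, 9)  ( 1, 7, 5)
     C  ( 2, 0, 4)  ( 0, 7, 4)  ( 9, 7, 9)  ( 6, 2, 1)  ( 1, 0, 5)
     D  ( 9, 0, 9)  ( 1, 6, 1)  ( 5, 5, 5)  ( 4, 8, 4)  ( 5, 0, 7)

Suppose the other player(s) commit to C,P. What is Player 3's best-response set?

P3 best: {Y}

u_3(X vs C,P) = 4
u_3(Y vs C,P) = 5
u_3(Z vs C,P) = 4
max payoff 5 at {Y}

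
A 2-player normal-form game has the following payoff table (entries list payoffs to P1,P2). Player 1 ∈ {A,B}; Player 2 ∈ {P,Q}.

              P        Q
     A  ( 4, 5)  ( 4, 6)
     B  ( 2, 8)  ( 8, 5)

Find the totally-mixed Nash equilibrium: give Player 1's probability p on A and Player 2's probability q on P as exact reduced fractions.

p=3/4, q=2/3

P1 indiff ⇒ q·4+(1-q)·4 = q·2+(1-q)·8 ⇒ q(2) = (1-q)(4) ⇒ q = 2/3
P2 indiff ⇒ p·5+(1-p)·8 = p·6+(1-p)·5 ⇒ p(-1) = (1-p)(-3) ⇒ p = 3/4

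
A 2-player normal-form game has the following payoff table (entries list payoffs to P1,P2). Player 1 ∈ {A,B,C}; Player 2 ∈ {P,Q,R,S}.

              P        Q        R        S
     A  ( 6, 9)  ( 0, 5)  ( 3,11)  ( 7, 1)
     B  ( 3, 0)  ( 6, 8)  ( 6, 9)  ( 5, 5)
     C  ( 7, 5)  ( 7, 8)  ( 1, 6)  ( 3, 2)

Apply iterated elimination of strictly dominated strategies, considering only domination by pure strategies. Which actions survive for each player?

P2 drop P (R beats it: A:11>9 B:9>0 C:6>5)
P2 drop S (Q beats it: A:5>1 B:8>5 C:8>2)
P1 drop A (B beats it: Q:6>0 R:6>3)
P1→{B,C} P2→{Q,R}

IESDS → P1:{B,C} P2:{Q,R}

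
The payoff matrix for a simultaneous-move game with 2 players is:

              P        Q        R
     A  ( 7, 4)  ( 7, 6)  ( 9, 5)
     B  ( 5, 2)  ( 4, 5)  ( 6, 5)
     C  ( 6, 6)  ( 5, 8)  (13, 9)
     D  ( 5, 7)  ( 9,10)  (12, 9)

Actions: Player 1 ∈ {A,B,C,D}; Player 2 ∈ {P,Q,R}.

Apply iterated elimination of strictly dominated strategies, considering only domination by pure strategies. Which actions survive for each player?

Remaining: P1:{C,D} P2:{Q,R}

P1 drop B (A beats it: P:7>5 Q:7>4 R:9>6)
P2 drop P (Q beats it: A:6>4 C:8>6 D:10>7)
P1 drop A (D beats it: Q:9>7 R:12>9)
P1→{C,D} P2→{Q,R}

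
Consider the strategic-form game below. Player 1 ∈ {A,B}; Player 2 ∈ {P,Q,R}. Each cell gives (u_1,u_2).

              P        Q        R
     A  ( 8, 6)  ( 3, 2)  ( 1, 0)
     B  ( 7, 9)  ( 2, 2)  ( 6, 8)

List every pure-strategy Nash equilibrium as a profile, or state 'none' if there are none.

NE set: (A,P)

(A,P): NE
(A,Q): not NE [P2→P gives 6>2]
(A,R): not NE [P1→B gives 6>1; P2→P gives 6>0]
(B,P): not NE [P1→A gives 8>7]
(B,Q): not NE [P1→A gives 3>2; P2→P gives 9>2]
(B,R): not NE [P2→P gives 9>8]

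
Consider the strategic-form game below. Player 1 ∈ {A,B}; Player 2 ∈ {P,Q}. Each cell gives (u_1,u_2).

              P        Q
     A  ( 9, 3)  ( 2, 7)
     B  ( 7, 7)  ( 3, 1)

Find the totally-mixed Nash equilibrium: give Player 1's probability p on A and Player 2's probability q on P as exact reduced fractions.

P1 indiff ⇒ q·9+(1-q)·2 = q·7+(1-q)·3 ⇒ q(2) = (1-q)(1) ⇒ q = 1/3
P2 indiff ⇒ p·3+(1-p)·7 = p·7+(1-p)·1 ⇒ p(-4) = (1-p)(-6) ⇒ p = 3/5

(p,q) = (3/5, 1/3)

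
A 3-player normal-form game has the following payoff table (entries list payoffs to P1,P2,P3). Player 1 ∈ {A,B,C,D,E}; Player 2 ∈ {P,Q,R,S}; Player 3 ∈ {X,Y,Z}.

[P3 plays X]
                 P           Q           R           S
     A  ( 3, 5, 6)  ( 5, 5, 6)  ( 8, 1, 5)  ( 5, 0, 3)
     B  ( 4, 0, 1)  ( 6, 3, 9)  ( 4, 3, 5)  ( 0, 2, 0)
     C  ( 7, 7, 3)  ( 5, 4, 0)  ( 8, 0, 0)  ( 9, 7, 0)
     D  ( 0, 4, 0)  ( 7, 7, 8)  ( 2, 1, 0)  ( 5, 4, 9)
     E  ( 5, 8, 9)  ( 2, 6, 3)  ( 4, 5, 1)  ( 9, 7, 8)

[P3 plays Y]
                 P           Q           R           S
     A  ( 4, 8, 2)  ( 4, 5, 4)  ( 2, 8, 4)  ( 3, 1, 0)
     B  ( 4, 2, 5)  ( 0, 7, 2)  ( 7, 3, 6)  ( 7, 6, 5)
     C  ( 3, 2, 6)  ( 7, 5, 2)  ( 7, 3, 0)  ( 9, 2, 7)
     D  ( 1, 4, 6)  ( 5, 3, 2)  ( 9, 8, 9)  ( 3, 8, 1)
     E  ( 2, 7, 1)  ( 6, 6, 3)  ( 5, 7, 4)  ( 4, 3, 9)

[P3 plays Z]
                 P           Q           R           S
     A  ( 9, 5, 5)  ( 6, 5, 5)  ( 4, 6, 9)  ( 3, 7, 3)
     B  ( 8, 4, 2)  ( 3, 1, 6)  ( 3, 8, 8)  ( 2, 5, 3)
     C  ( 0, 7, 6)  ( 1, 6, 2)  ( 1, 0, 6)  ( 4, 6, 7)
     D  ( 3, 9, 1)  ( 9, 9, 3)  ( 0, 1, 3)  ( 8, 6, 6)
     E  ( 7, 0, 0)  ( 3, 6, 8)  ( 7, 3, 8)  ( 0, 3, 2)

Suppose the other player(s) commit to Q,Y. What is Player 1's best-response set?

u_1(A vs Q,Y) = 4
u_1(B vs Q,Y) = 0
u_1(C vs Q,Y) = 7
u_1(D vs Q,Y) = 5
u_1(E vs Q,Y) = 6
max payoff 7 at {C}

BR_1 = {C}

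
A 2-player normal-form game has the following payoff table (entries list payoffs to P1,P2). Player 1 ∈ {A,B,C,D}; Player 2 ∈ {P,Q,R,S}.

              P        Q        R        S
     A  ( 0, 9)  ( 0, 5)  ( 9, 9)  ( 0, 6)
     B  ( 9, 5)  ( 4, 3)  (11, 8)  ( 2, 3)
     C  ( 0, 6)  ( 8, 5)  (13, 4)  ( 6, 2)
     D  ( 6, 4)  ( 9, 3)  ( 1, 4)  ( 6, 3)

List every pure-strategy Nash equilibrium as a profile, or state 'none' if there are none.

(A,P): not NE [P1→B gives 9>0]
(A,Q): not NE [P1→D gives 9>0; P2→R gives 9>5]
(A,R): not NE [P1→C gives 13>9]
(A,S): not NE [P1→D gives 6>0; P2→R gives 9>6]
(B,P): not NE [P2→R gives 8>5]
(B,Q): not NE [P1→D gives 9>4; P2→R gives 8>3]
(B,R): not NE [P1→C gives 13>11]
(B,S): not NE [P1→D gives 6>2; P2→R gives 8>3]
(C,P): not NE [P1→B gives 9>0]
(C,Q): not NE [P1→D gives 9>8; P2→P gives 6>5]
(C,R): not NE [P2→P gives 6>4]
(C,S): not NE [P2→P gives 6>2]
(D,P): not NE [P1→B gives 9>6]
(D,Q): not NE [P2→R gives 4>3]
(D,R): not NE [P1→C gives 13>1]
(D,S): not NE [P2→R gives 4>3]

Equilibria: none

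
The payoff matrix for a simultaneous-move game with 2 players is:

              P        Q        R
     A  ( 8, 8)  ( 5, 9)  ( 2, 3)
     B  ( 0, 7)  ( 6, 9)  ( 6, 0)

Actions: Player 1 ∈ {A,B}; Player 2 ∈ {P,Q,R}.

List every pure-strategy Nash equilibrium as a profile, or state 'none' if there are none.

(A,P): not NE [P2→Q gives 9>8]
(A,Q): not NE [P1→B gives 6>5]
(A,R): not NE [P1→B gives 6>2; P2→Q gives 9>3]
(B,P): not NE [P1→A gives 8>0; P2→Q gives 9>7]
(B,Q): NE
(B,R): not NE [P2→Q gives 9>0]

Nash profiles: (B,Q)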